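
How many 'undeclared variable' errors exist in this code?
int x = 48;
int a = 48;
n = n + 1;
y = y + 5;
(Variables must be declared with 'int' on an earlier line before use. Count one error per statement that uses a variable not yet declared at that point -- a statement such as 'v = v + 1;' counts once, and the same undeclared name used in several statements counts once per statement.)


Scanning code line by line:
  Line 1: declare 'x' -> declared = ['x']
  Line 2: declare 'a' -> declared = ['a', 'x']
  Line 3: use 'n' -> ERROR (undeclared)
  Line 4: use 'y' -> ERROR (undeclared)
Total undeclared variable errors: 2

2


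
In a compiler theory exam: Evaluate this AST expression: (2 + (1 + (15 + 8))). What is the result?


Expression: (2 + (1 + (15 + 8)))
Evaluating step by step:
  15 + 8 = 23
  1 + 23 = 24
  2 + 24 = 26
Result: 26

26


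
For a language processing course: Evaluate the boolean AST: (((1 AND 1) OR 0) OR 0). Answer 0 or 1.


Step 1: Evaluate inner node
  1 AND 1 = 1
Step 2: Evaluate next node
  1 OR 0 = 1
Step 3: Evaluate root node
  1 OR 0 = 1

1


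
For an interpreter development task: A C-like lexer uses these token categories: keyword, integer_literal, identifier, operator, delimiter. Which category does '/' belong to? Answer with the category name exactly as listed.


Token: '/'
Checking categories:
  identifier: no
  integer_literal: no
  operator: YES
  keyword: no
  delimiter: no
Category: operator

operator


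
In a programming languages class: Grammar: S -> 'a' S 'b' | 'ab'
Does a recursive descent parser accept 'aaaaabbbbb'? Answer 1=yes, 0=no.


Grammar accepts strings of the form a^n b^n (n >= 1)
Word: 'aaaaabbbbb'
Counting: 5 a's and 5 b's
Check: 5 == 5? Yes
Derivation (S -> aSb applied 4 time(s), then S -> ab): S => aSb => aaSbb => aaaSbbb => aaaaSbbbb => aaaaabbbbb
Accepted

1


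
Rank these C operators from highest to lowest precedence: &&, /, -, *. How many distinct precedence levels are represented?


Looking up precedence for each operator:
  && -> precedence 2
  / -> precedence 6
  - -> precedence 5
  * -> precedence 6
Sorted highest to lowest: /, *, -, &&
Distinct precedence values: [6, 5, 2]
Number of distinct levels: 3

3


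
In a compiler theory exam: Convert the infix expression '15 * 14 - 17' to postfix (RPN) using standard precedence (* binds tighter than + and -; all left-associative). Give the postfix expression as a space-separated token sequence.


Applying the shunting-yard algorithm:
  Operand 15 -> output
  Push '*' onto operator stack -> op-stack: [*]
  Operand 14 -> output
  See '-' (prec 1); top '*' (prec 2) >= it -> pop '*' to output
  Push '-' onto operator stack -> op-stack: [-]
  Operand 17 -> output
  End of input: pop '-' to output
Postfix result: 15 14 * 17 -

15 14 * 17 -


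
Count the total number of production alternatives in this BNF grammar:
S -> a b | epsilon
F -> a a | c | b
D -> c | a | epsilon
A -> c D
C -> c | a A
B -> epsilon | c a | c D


Counting alternatives per rule:
  S: 2 alternative(s)
  F: 3 alternative(s)
  D: 3 alternative(s)
  A: 1 alternative(s)
  C: 2 alternative(s)
  B: 3 alternative(s)
Sum: 2 + 3 + 3 + 1 + 2 + 3 = 14

14


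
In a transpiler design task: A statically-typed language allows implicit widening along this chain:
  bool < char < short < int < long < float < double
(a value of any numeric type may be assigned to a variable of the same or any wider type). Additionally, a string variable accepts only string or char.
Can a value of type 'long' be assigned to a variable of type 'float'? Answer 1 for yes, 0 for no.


Target variable type: float
Source value type: long
Numeric ranks: long=4, float=5
Widening allowed iff rank(source) <= rank(target): 4 <= 5? Yes
Result: 1

1


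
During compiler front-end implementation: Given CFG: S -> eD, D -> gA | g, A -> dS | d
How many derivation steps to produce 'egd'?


Grammar: S -> eD, D -> gA | g, A -> dS | d
Deriving 'egd':
Step 1: S -> eD => eD
Step 2: D -> gA => egA
Step 3: A -> d => egd
Total derivation steps: 3

3


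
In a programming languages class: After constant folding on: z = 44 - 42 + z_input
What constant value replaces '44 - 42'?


Identifying constant sub-expression:
  Original: z = 44 - 42 + z_input
  44 and 42 are both compile-time constants
  Evaluating: 44 - 42 = 2
  After folding: z = 2 + z_input

2


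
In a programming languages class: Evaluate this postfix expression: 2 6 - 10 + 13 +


Processing tokens left to right:
Push 2, Push 6
Pop 2 and 6, compute 2 - 6 = -4, push -4
Push 10
Pop -4 and 10, compute -4 + 10 = 6, push 6
Push 13
Pop 6 and 13, compute 6 + 13 = 19, push 19
Stack result: 19

19


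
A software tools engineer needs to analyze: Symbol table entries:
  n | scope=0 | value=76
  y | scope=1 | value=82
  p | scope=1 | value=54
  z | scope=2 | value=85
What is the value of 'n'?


Searching symbol table for 'n':
  n | scope=0 | value=76 <- MATCH
  y | scope=1 | value=82
  p | scope=1 | value=54
  z | scope=2 | value=85
Found 'n' at scope 0 with value 76

76


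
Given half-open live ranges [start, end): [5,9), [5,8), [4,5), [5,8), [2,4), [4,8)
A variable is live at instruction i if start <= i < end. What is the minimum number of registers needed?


Live ranges:
  Var0: [5, 9)
  Var1: [5, 8)
  Var2: [4, 5)
  Var3: [5, 8)
  Var4: [2, 4)
  Var5: [4, 8)
Sweep-line events (position, delta, active):
  pos=2 start -> active=1
  pos=4 end -> active=0
  pos=4 start -> active=1
  pos=4 start -> active=2
  pos=5 end -> active=1
  pos=5 start -> active=2
  pos=5 start -> active=3
  pos=5 start -> active=4
  pos=8 end -> active=3
  pos=8 end -> active=2
  pos=8 end -> active=1
  pos=9 end -> active=0
Maximum simultaneous active: 4
Minimum registers needed: 4

4


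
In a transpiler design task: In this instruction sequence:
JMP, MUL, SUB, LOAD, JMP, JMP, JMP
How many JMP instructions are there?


Scanning instruction sequence for JMP:
  Position 1: JMP <- MATCH
  Position 2: MUL
  Position 3: SUB
  Position 4: LOAD
  Position 5: JMP <- MATCH
  Position 6: JMP <- MATCH
  Position 7: JMP <- MATCH
Matches at positions: [1, 5, 6, 7]
Total JMP count: 4

4


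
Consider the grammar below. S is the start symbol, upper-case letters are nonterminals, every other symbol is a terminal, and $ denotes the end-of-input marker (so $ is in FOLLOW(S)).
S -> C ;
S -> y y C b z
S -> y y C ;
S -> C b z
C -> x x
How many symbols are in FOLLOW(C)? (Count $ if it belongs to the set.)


S is the start symbol and does not occur in any rule body, so FOLLOW(S) = {$}.
Examining every occurrence of C in a rule body:
  S -> C ; : C is followed by terminal ';' -> add ';'
  S -> y y C b z : C is followed by terminal 'b' -> add 'b'
  S -> y y C ; : C is followed by terminal ';' -> add ';' (already in the set)
  S -> C b z : C is followed by terminal 'b' -> add 'b' (already in the set)
  C -> x x : C does not occur in the body -> contributes nothing
FOLLOW(C) = {;, b}
Count: 2

2


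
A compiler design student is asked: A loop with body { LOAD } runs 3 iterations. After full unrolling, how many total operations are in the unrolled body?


Loop body operations: LOAD (1 op per iteration)
Unrolling 3 iterations:
  Iteration 1: LOAD (1 ops)
  Iteration 2: LOAD (1 ops)
  Iteration 3: LOAD (1 ops)
Total: 3 iterations * 1 ops/iter = 3 operations

3


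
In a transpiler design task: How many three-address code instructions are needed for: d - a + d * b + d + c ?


Expression: d - a + d * b + d + c
Generating three-address code (respecting * over +/- precedence):
  Instruction 1: t1 = d * b
  Instruction 2: t2 = d - a
  Instruction 3: t3 = t2 + t1
  Instruction 4: t4 = t3 + d
  Instruction 5: t5 = t4 + c
Total instructions: 5

5


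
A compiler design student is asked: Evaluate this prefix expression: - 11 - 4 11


Parsing prefix expression: - 11 - 4 11
Step 1: Innermost operation '- 4 11'
  4 - 11 = -7
Step 2: Outer operation '- 11 [-7]'
  11 - -7 = 18

18


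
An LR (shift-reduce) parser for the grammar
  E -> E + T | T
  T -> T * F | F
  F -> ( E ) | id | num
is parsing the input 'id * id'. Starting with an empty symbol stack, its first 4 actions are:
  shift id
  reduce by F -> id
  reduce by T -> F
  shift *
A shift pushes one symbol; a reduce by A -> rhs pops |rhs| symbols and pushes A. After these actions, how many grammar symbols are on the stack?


Tracking the symbol stack through each action:
  Action 1: shift 'id' : push -> stack = [id] (size 1)
  Action 2: reduce by F -> id : pop 1, push F -> stack = [F] (size 1)
  Action 3: reduce by T -> F : pop 1, push T -> stack = [T] (size 1)
  Action 4: shift '*' : push -> stack = [T, *] (size 2)
Final stack size: 2

2


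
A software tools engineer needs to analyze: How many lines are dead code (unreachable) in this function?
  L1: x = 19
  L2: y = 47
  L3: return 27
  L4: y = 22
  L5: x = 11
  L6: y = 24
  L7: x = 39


Analyzing control flow:
  L1: reachable (before return)
  L2: reachable (before return)
  L3: reachable (return statement)
  L4: DEAD (after return at L3)
  L5: DEAD (after return at L3)
  L6: DEAD (after return at L3)
  L7: DEAD (after return at L3)
Return at L3, total lines = 7
Dead lines: L4 through L7
Count: 4

4


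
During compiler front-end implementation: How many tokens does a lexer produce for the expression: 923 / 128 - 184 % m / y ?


Scanning '923 / 128 - 184 % m / y'
Token 1: '923' -> integer_literal
Token 2: '/' -> operator
Token 3: '128' -> integer_literal
Token 4: '-' -> operator
Token 5: '184' -> integer_literal
Token 6: '%' -> operator
Token 7: 'm' -> identifier
Token 8: '/' -> operator
Token 9: 'y' -> identifier
Total tokens: 9

9


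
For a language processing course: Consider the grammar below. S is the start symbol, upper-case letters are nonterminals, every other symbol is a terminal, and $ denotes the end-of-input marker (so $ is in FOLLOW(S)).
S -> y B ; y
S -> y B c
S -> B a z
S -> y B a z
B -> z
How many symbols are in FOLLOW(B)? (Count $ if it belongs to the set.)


S is the start symbol and does not occur in any rule body, so FOLLOW(S) = {$}.
Examining every occurrence of B in a rule body:
  S -> y B ; y : B is followed by terminal ';' -> add ';'
  S -> y B c : B is followed by terminal 'c' -> add 'c'
  S -> B a z : B is followed by terminal 'a' -> add 'a'
  S -> y B a z : B is followed by terminal 'a' -> add 'a' (already in the set)
  B -> z : B does not occur in the body -> contributes nothing
FOLLOW(B) = {;, a, c}
Count: 3

3


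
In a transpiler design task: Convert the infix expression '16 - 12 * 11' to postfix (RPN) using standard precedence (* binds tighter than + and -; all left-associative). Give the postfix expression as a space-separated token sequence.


Applying the shunting-yard algorithm:
  Operand 16 -> output
  Push '-' onto operator stack -> op-stack: [-]
  Operand 12 -> output
  Push '*' onto operator stack -> op-stack: [-, *]
  Operand 11 -> output
  End of input: pop '*' to output
  End of input: pop '-' to output
Postfix result: 16 12 11 * -

16 12 11 * -


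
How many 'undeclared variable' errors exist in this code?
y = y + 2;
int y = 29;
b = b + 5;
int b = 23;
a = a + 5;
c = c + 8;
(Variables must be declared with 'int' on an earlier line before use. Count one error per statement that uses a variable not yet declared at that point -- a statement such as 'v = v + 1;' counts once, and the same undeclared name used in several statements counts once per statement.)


Scanning code line by line:
  Line 1: use 'y' -> ERROR (undeclared)
  Line 2: declare 'y' -> declared = ['y']
  Line 3: use 'b' -> ERROR (undeclared)
  Line 4: declare 'b' -> declared = ['b', 'y']
  Line 5: use 'a' -> ERROR (undeclared)
  Line 6: use 'c' -> ERROR (undeclared)
Total undeclared variable errors: 4

4


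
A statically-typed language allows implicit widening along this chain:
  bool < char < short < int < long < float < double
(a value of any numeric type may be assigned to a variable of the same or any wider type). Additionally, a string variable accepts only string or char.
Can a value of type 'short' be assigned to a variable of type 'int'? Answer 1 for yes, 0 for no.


Target variable type: int
Source value type: short
Numeric ranks: short=2, int=3
Widening allowed iff rank(source) <= rank(target): 2 <= 3? Yes
Result: 1

1


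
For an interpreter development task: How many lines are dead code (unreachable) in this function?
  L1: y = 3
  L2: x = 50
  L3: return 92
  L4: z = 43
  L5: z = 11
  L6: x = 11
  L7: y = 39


Analyzing control flow:
  L1: reachable (before return)
  L2: reachable (before return)
  L3: reachable (return statement)
  L4: DEAD (after return at L3)
  L5: DEAD (after return at L3)
  L6: DEAD (after return at L3)
  L7: DEAD (after return at L3)
Return at L3, total lines = 7
Dead lines: L4 through L7
Count: 4

4


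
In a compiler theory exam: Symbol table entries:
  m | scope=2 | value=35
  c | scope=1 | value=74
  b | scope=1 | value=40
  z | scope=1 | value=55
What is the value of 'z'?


Searching symbol table for 'z':
  m | scope=2 | value=35
  c | scope=1 | value=74
  b | scope=1 | value=40
  z | scope=1 | value=55 <- MATCH
Found 'z' at scope 1 with value 55

55


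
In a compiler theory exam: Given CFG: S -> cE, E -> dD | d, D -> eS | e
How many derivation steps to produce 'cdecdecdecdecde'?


Grammar: S -> cE, E -> dD | d, D -> eS | e
Deriving 'cdecdecdecdecde':
Step 1: S -> cE => cE
Step 2: E -> dD => cdD
Step 3: D -> eS => cdeS
Step 4: S -> cE => cdecE
Step 5: E -> dD => cdecdD
Step 6: D -> eS => cdecdeS
Step 7: S -> cE => cdecdecE
Step 8: E -> dD => cdecdecdD
Step 9: D -> eS => cdecdecdeS
Step 10: S -> cE => cdecdecdecE
Step 11: E -> dD => cdecdecdecdD
Step 12: D -> eS => cdecdecdecdeS
Step 13: S -> cE => cdecdecdecdecE
Step 14: E -> dD => cdecdecdecdecdD
Step 15: D -> e => cdecdecdecdecde
Total derivation steps: 15

15


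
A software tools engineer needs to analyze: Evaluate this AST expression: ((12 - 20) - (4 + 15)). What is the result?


Expression: ((12 - 20) - (4 + 15))
Evaluating step by step:
  12 - 20 = -8
  4 + 15 = 19
  -8 - 19 = -27
Result: -27

-27


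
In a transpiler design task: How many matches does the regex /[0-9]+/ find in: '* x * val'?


Pattern: /[0-9]+/ (int literals)
Input: '* x * val'
Scanning for matches:
Total matches: 0

0


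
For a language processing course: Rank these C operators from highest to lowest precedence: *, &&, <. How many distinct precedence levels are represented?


Looking up precedence for each operator:
  * -> precedence 6
  && -> precedence 2
  < -> precedence 4
Sorted highest to lowest: *, <, &&
Distinct precedence values: [6, 4, 2]
Number of distinct levels: 3

3


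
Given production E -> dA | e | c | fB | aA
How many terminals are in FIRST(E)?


Production: E -> dA | e | c | fB | aA
Examining each alternative for leading terminals:
  E -> dA : first terminal = 'd'
  E -> e : first terminal = 'e'
  E -> c : first terminal = 'c'
  E -> fB : first terminal = 'f'
  E -> aA : first terminal = 'a'
FIRST(E) = {a, c, d, e, f}
Count: 5

5


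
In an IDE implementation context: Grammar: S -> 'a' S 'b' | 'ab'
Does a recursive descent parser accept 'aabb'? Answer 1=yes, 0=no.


Grammar accepts strings of the form a^n b^n (n >= 1)
Word: 'aabb'
Counting: 2 a's and 2 b's
Check: 2 == 2? Yes
Derivation (S -> aSb applied 1 time(s), then S -> ab): S => aSb => aabb
Accepted

1


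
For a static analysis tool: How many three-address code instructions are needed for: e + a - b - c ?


Expression: e + a - b - c
Generating three-address code (respecting * over +/- precedence):
  Instruction 1: t1 = e + a
  Instruction 2: t2 = t1 - b
  Instruction 3: t3 = t2 - c
Total instructions: 3

3


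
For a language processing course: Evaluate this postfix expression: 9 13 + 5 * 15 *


Processing tokens left to right:
Push 9, Push 13
Pop 9 and 13, compute 9 + 13 = 22, push 22
Push 5
Pop 22 and 5, compute 22 * 5 = 110, push 110
Push 15
Pop 110 and 15, compute 110 * 15 = 1650, push 1650
Stack result: 1650

1650


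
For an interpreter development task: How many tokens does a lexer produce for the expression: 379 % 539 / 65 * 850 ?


Scanning '379 % 539 / 65 * 850'
Token 1: '379' -> integer_literal
Token 2: '%' -> operator
Token 3: '539' -> integer_literal
Token 4: '/' -> operator
Token 5: '65' -> integer_literal
Token 6: '*' -> operator
Token 7: '850' -> integer_literal
Total tokens: 7

7


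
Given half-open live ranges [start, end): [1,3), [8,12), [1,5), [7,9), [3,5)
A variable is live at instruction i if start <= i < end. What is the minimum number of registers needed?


Live ranges:
  Var0: [1, 3)
  Var1: [8, 12)
  Var2: [1, 5)
  Var3: [7, 9)
  Var4: [3, 5)
Sweep-line events (position, delta, active):
  pos=1 start -> active=1
  pos=1 start -> active=2
  pos=3 end -> active=1
  pos=3 start -> active=2
  pos=5 end -> active=1
  pos=5 end -> active=0
  pos=7 start -> active=1
  pos=8 start -> active=2
  pos=9 end -> active=1
  pos=12 end -> active=0
Maximum simultaneous active: 2
Minimum registers needed: 2

2


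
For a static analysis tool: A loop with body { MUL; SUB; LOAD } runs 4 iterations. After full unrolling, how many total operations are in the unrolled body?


Loop body operations: MUL, SUB, LOAD (3 ops per iteration)
Unrolling 4 iterations:
  Iteration 1: MUL, SUB, LOAD (3 ops)
  Iteration 2: MUL, SUB, LOAD (3 ops)
  Iteration 3: MUL, SUB, LOAD (3 ops)
  Iteration 4: MUL, SUB, LOAD (3 ops)
Total: 4 iterations * 3 ops/iter = 12 operations

12


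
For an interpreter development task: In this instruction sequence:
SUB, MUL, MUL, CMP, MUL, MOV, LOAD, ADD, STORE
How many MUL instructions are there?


Scanning instruction sequence for MUL:
  Position 1: SUB
  Position 2: MUL <- MATCH
  Position 3: MUL <- MATCH
  Position 4: CMP
  Position 5: MUL <- MATCH
  Position 6: MOV
  Position 7: LOAD
  Position 8: ADD
  Position 9: STORE
Matches at positions: [2, 3, 5]
Total MUL count: 3

3


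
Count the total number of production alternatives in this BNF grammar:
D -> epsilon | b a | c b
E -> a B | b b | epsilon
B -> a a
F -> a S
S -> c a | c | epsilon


Counting alternatives per rule:
  D: 3 alternative(s)
  E: 3 alternative(s)
  B: 1 alternative(s)
  F: 1 alternative(s)
  S: 3 alternative(s)
Sum: 3 + 3 + 1 + 1 + 3 = 11

11


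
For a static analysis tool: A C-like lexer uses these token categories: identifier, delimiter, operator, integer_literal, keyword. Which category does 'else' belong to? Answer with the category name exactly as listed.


Token: 'else'
Checking categories:
  identifier: no
  integer_literal: no
  operator: no
  keyword: YES
  delimiter: no
Category: keyword

keyword


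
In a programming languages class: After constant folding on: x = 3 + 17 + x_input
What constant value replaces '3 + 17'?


Identifying constant sub-expression:
  Original: x = 3 + 17 + x_input
  3 and 17 are both compile-time constants
  Evaluating: 3 + 17 = 20
  After folding: x = 20 + x_input

20


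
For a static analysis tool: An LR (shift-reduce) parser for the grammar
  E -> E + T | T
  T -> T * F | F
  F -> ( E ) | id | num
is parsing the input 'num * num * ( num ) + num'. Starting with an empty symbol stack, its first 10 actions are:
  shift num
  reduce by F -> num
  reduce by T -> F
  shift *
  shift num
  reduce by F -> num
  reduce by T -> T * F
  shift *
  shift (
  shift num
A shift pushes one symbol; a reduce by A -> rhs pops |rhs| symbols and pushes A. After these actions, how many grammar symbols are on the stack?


Tracking the symbol stack through each action:
  Action 1: shift 'num' : push -> stack = [num] (size 1)
  Action 2: reduce by F -> num : pop 1, push F -> stack = [F] (size 1)
  Action 3: reduce by T -> F : pop 1, push T -> stack = [T] (size 1)
  Action 4: shift '*' : push -> stack = [T, *] (size 2)
  Action 5: shift 'num' : push -> stack = [T, *, num] (size 3)
  Action 6: reduce by F -> num : pop 1, push F -> stack = [T, *, F] (size 3)
  Action 7: reduce by T -> T * F : pop 3, push T -> stack = [T] (size 1)
  Action 8: shift '*' : push -> stack = [T, *] (size 2)
  Action 9: shift '(' : push -> stack = [T, *, (] (size 3)
  Action 10: shift 'num' : push -> stack = [T, *, (, num] (size 4)
Final stack size: 4

4


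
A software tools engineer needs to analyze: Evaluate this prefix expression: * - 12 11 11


Parsing prefix expression: * - 12 11 11
Step 1: Innermost operation '- 12 11'
  12 - 11 = 1
Step 2: Outer operation '* [1] 11'
  1 * 11 = 11

11


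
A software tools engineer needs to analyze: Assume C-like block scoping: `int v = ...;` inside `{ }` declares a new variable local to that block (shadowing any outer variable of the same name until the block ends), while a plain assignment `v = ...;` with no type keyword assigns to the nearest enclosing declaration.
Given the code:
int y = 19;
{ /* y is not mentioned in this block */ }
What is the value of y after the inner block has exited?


Analyzing scoping rules:
Outer scope: declares y = 19
Inner block: y is neither redeclared nor assigned -> unchanged
After the block -> 19
Result: 19

19


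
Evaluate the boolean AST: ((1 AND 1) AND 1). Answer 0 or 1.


Step 1: Evaluate inner node
  1 AND 1 = 1
Step 2: Evaluate root node
  1 AND 1 = 1

1


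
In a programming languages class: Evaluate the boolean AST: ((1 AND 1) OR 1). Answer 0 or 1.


Step 1: Evaluate inner node
  1 AND 1 = 1
Step 2: Evaluate root node
  1 OR 1 = 1

1


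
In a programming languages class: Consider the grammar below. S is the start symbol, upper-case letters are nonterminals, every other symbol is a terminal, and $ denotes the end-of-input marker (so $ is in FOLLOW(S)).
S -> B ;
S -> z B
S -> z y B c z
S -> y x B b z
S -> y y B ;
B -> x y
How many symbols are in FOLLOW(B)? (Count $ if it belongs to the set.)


S is the start symbol and does not occur in any rule body, so FOLLOW(S) = {$}.
Examining every occurrence of B in a rule body:
  S -> B ; : B is followed by terminal ';' -> add ';'
  S -> z B : B is at the right end -> add FOLLOW(S) = {$}
  S -> z y B c z : B is followed by terminal 'c' -> add 'c'
  S -> y x B b z : B is followed by terminal 'b' -> add 'b'
  S -> y y B ; : B is followed by terminal ';' -> add ';' (already in the set)
  B -> x y : B does not occur in the body -> contributes nothing
FOLLOW(B) = {;, b, c, $}
Count: 4

4


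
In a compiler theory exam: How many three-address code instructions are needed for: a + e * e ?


Expression: a + e * e
Generating three-address code (respecting * over +/- precedence):
  Instruction 1: t1 = e * e
  Instruction 2: t2 = a + t1
Total instructions: 2

2


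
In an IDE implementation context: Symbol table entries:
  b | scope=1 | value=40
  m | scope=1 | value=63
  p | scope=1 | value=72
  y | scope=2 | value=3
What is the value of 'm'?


Searching symbol table for 'm':
  b | scope=1 | value=40
  m | scope=1 | value=63 <- MATCH
  p | scope=1 | value=72
  y | scope=2 | value=3
Found 'm' at scope 1 with value 63

63


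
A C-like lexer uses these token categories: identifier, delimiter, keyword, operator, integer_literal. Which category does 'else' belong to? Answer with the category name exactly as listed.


Token: 'else'
Checking categories:
  identifier: no
  integer_literal: no
  operator: no
  keyword: YES
  delimiter: no
Category: keyword

keyword


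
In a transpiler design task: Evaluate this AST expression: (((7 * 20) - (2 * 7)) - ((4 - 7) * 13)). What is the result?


Expression: (((7 * 20) - (2 * 7)) - ((4 - 7) * 13))
Evaluating step by step:
  7 * 20 = 140
  2 * 7 = 14
  140 - 14 = 126
  4 - 7 = -3
  -3 * 13 = -39
  126 - -39 = 165
Result: 165

165


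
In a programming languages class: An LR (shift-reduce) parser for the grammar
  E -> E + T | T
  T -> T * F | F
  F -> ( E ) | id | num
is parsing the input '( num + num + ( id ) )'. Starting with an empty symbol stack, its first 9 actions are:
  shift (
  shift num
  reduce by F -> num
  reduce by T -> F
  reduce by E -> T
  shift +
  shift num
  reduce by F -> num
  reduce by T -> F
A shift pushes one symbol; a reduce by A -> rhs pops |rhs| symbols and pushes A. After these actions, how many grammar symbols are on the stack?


Tracking the symbol stack through each action:
  Action 1: shift '(' : push -> stack = [(] (size 1)
  Action 2: shift 'num' : push -> stack = [(, num] (size 2)
  Action 3: reduce by F -> num : pop 1, push F -> stack = [(, F] (size 2)
  Action 4: reduce by T -> F : pop 1, push T -> stack = [(, T] (size 2)
  Action 5: reduce by E -> T : pop 1, push E -> stack = [(, E] (size 2)
  Action 6: shift '+' : push -> stack = [(, E, +] (size 3)
  Action 7: shift 'num' : push -> stack = [(, E, +, num] (size 4)
  Action 8: reduce by F -> num : pop 1, push F -> stack = [(, E, +, F] (size 4)
  Action 9: reduce by T -> F : pop 1, push T -> stack = [(, E, +, T] (size 4)
Final stack size: 4

4


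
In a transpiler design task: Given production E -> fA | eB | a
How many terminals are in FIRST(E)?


Production: E -> fA | eB | a
Examining each alternative for leading terminals:
  E -> fA : first terminal = 'f'
  E -> eB : first terminal = 'e'
  E -> a : first terminal = 'a'
FIRST(E) = {a, e, f}
Count: 3

3


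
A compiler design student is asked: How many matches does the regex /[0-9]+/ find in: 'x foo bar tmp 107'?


Pattern: /[0-9]+/ (int literals)
Input: 'x foo bar tmp 107'
Scanning for matches:
  Match 1: '107'
Total matches: 1

1


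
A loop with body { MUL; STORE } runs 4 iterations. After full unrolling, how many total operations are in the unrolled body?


Loop body operations: MUL, STORE (2 ops per iteration)
Unrolling 4 iterations:
  Iteration 1: MUL, STORE (2 ops)
  Iteration 2: MUL, STORE (2 ops)
  Iteration 3: MUL, STORE (2 ops)
  Iteration 4: MUL, STORE (2 ops)
Total: 4 iterations * 2 ops/iter = 8 operations

8


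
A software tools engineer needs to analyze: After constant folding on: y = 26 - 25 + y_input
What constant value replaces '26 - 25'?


Identifying constant sub-expression:
  Original: y = 26 - 25 + y_input
  26 and 25 are both compile-time constants
  Evaluating: 26 - 25 = 1
  After folding: y = 1 + y_input

1


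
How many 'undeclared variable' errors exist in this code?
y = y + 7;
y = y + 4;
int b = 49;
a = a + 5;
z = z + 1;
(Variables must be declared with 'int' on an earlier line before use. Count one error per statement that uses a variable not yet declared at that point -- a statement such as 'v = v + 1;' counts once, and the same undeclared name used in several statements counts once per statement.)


Scanning code line by line:
  Line 1: use 'y' -> ERROR (undeclared)
  Line 2: use 'y' -> ERROR (undeclared)
  Line 3: declare 'b' -> declared = ['b']
  Line 4: use 'a' -> ERROR (undeclared)
  Line 5: use 'z' -> ERROR (undeclared)
Total undeclared variable errors: 4

4


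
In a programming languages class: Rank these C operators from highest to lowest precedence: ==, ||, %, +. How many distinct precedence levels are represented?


Looking up precedence for each operator:
  == -> precedence 3
  || -> precedence 1
  % -> precedence 6
  + -> precedence 5
Sorted highest to lowest: %, +, ==, ||
Distinct precedence values: [6, 5, 3, 1]
Number of distinct levels: 4

4


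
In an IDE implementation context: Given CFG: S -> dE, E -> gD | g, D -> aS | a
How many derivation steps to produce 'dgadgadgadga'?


Grammar: S -> dE, E -> gD | g, D -> aS | a
Deriving 'dgadgadgadga':
Step 1: S -> dE => dE
Step 2: E -> gD => dgD
Step 3: D -> aS => dgaS
Step 4: S -> dE => dgadE
Step 5: E -> gD => dgadgD
Step 6: D -> aS => dgadgaS
Step 7: S -> dE => dgadgadE
Step 8: E -> gD => dgadgadgD
Step 9: D -> aS => dgadgadgaS
Step 10: S -> dE => dgadgadgadE
Step 11: E -> gD => dgadgadgadgD
Step 12: D -> a => dgadgadgadga
Total derivation steps: 12

12


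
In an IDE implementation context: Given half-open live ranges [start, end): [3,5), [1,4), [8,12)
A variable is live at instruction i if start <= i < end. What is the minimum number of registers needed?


Live ranges:
  Var0: [3, 5)
  Var1: [1, 4)
  Var2: [8, 12)
Sweep-line events (position, delta, active):
  pos=1 start -> active=1
  pos=3 start -> active=2
  pos=4 end -> active=1
  pos=5 end -> active=0
  pos=8 start -> active=1
  pos=12 end -> active=0
Maximum simultaneous active: 2
Minimum registers needed: 2

2


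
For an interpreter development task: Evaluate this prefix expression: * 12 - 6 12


Parsing prefix expression: * 12 - 6 12
Step 1: Innermost operation '- 6 12'
  6 - 12 = -6
Step 2: Outer operation '* 12 [-6]'
  12 * -6 = -72

-72


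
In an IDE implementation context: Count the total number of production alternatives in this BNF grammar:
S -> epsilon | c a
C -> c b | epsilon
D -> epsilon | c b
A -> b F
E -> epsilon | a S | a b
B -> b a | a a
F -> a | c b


Counting alternatives per rule:
  S: 2 alternative(s)
  C: 2 alternative(s)
  D: 2 alternative(s)
  A: 1 alternative(s)
  E: 3 alternative(s)
  B: 2 alternative(s)
  F: 2 alternative(s)
Sum: 2 + 2 + 2 + 1 + 3 + 2 + 2 = 14

14


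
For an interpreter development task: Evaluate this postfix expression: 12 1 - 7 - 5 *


Processing tokens left to right:
Push 12, Push 1
Pop 12 and 1, compute 12 - 1 = 11, push 11
Push 7
Pop 11 and 7, compute 11 - 7 = 4, push 4
Push 5
Pop 4 and 5, compute 4 * 5 = 20, push 20
Stack result: 20

20


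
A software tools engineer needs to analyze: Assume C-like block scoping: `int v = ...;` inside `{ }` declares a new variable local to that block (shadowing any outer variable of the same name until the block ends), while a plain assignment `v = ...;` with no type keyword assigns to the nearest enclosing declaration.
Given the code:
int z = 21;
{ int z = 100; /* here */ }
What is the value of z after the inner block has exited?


Analyzing scoping rules:
Outer scope: declares z = 21
Inner block: 'int z = 100;' declares a NEW z that shadows the outer one
When the block exits the inner z goes out of scope; the outer z was never modified -> 21
Result: 21

21


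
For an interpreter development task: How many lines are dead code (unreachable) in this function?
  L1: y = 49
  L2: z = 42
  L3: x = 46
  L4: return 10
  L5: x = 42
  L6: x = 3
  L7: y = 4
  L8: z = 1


Analyzing control flow:
  L1: reachable (before return)
  L2: reachable (before return)
  L3: reachable (before return)
  L4: reachable (return statement)
  L5: DEAD (after return at L4)
  L6: DEAD (after return at L4)
  L7: DEAD (after return at L4)
  L8: DEAD (after return at L4)
Return at L4, total lines = 8
Dead lines: L5 through L8
Count: 4

4


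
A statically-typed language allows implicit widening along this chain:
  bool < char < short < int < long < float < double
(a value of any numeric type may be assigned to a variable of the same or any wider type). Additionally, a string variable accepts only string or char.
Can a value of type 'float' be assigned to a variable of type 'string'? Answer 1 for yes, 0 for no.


Target variable type: string
Source value type: float
Rule: string accepts only {string, char}
  source 'float' in {string, char}? No
Result: 0

0


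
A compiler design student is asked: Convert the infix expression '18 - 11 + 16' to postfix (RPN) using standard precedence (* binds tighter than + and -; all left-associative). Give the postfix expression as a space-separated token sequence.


Applying the shunting-yard algorithm:
  Operand 18 -> output
  Push '-' onto operator stack -> op-stack: [-]
  Operand 11 -> output
  See '+' (prec 1); top '-' (prec 1) >= it -> pop '-' to output
  Push '+' onto operator stack -> op-stack: [+]
  Operand 16 -> output
  End of input: pop '+' to output
Postfix result: 18 11 - 16 +

18 11 - 16 +


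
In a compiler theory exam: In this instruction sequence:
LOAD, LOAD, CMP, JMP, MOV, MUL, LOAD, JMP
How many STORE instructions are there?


Scanning instruction sequence for STORE:
  Position 1: LOAD
  Position 2: LOAD
  Position 3: CMP
  Position 4: JMP
  Position 5: MOV
  Position 6: MUL
  Position 7: LOAD
  Position 8: JMP
Matches at positions: []
Total STORE count: 0

0


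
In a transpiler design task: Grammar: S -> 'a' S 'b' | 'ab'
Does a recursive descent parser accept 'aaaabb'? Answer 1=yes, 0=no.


Grammar accepts strings of the form a^n b^n (n >= 1)
Word: 'aaaabb'
Counting: 4 a's and 2 b's
Check: 4 == 2? No
Mismatch: a-count != b-count
Rejected

0


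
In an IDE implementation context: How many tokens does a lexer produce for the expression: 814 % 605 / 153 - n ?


Scanning '814 % 605 / 153 - n'
Token 1: '814' -> integer_literal
Token 2: '%' -> operator
Token 3: '605' -> integer_literal
Token 4: '/' -> operator
Token 5: '153' -> integer_literal
Token 6: '-' -> operator
Token 7: 'n' -> identifier
Total tokens: 7

7


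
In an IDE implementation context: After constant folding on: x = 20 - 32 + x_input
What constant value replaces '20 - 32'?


Identifying constant sub-expression:
  Original: x = 20 - 32 + x_input
  20 and 32 are both compile-time constants
  Evaluating: 20 - 32 = -12
  After folding: x = -12 + x_input

-12


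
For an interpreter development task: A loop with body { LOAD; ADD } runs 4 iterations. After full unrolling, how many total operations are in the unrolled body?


Loop body operations: LOAD, ADD (2 ops per iteration)
Unrolling 4 iterations:
  Iteration 1: LOAD, ADD (2 ops)
  Iteration 2: LOAD, ADD (2 ops)
  Iteration 3: LOAD, ADD (2 ops)
  Iteration 4: LOAD, ADD (2 ops)
Total: 4 iterations * 2 ops/iter = 8 operations

8


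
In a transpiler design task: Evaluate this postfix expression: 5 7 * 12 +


Processing tokens left to right:
Push 5, Push 7
Pop 5 and 7, compute 5 * 7 = 35, push 35
Push 12
Pop 35 and 12, compute 35 + 12 = 47, push 47
Stack result: 47

47


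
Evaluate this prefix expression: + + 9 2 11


Parsing prefix expression: + + 9 2 11
Step 1: Innermost operation '+ 9 2'
  9 + 2 = 11
Step 2: Outer operation '+ [11] 11'
  11 + 11 = 22

22


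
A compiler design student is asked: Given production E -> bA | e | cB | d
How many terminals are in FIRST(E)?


Production: E -> bA | e | cB | d
Examining each alternative for leading terminals:
  E -> bA : first terminal = 'b'
  E -> e : first terminal = 'e'
  E -> cB : first terminal = 'c'
  E -> d : first terminal = 'd'
FIRST(E) = {b, c, d, e}
Count: 4

4


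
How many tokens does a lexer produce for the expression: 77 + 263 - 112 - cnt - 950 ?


Scanning '77 + 263 - 112 - cnt - 950'
Token 1: '77' -> integer_literal
Token 2: '+' -> operator
Token 3: '263' -> integer_literal
Token 4: '-' -> operator
Token 5: '112' -> integer_literal
Token 6: '-' -> operator
Token 7: 'cnt' -> identifier
Token 8: '-' -> operator
Token 9: '950' -> integer_literal
Total tokens: 9

9


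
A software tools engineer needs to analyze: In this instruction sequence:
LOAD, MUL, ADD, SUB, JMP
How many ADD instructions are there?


Scanning instruction sequence for ADD:
  Position 1: LOAD
  Position 2: MUL
  Position 3: ADD <- MATCH
  Position 4: SUB
  Position 5: JMP
Matches at positions: [3]
Total ADD count: 1

1


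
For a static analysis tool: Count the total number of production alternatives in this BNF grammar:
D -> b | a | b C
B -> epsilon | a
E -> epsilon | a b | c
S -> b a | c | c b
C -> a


Counting alternatives per rule:
  D: 3 alternative(s)
  B: 2 alternative(s)
  E: 3 alternative(s)
  S: 3 alternative(s)
  C: 1 alternative(s)
Sum: 3 + 2 + 3 + 3 + 1 = 12

12


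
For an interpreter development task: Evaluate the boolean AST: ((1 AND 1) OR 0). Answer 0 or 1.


Step 1: Evaluate inner node
  1 AND 1 = 1
Step 2: Evaluate root node
  1 OR 0 = 1

1


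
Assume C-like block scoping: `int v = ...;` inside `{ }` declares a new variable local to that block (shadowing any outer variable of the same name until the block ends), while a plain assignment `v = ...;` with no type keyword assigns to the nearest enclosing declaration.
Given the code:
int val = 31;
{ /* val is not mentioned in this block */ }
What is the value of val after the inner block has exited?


Analyzing scoping rules:
Outer scope: declares val = 31
Inner block: val is neither redeclared nor assigned -> unchanged
After the block -> 31
Result: 31

31


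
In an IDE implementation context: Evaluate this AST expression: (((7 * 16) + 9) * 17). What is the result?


Expression: (((7 * 16) + 9) * 17)
Evaluating step by step:
  7 * 16 = 112
  112 + 9 = 121
  121 * 17 = 2057
Result: 2057

2057


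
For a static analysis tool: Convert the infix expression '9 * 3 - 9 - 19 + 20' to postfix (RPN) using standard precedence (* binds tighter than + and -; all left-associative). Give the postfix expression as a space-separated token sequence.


Applying the shunting-yard algorithm:
  Operand 9 -> output
  Push '*' onto operator stack -> op-stack: [*]
  Operand 3 -> output
  See '-' (prec 1); top '*' (prec 2) >= it -> pop '*' to output
  Push '-' onto operator stack -> op-stack: [-]
  Operand 9 -> output
  See '-' (prec 1); top '-' (prec 1) >= it -> pop '-' to output
  Push '-' onto operator stack -> op-stack: [-]
  Operand 19 -> output
  See '+' (prec 1); top '-' (prec 1) >= it -> pop '-' to output
  Push '+' onto operator stack -> op-stack: [+]
  Operand 20 -> output
  End of input: pop '+' to output
Postfix result: 9 3 * 9 - 19 - 20 +

9 3 * 9 - 19 - 20 +


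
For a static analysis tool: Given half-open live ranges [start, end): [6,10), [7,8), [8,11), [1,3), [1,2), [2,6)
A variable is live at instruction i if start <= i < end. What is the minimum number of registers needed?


Live ranges:
  Var0: [6, 10)
  Var1: [7, 8)
  Var2: [8, 11)
  Var3: [1, 3)
  Var4: [1, 2)
  Var5: [2, 6)
Sweep-line events (position, delta, active):
  pos=1 start -> active=1
  pos=1 start -> active=2
  pos=2 end -> active=1
  pos=2 start -> active=2
  pos=3 end -> active=1
  pos=6 end -> active=0
  pos=6 start -> active=1
  pos=7 start -> active=2
  pos=8 end -> active=1
  pos=8 start -> active=2
  pos=10 end -> active=1
  pos=11 end -> active=0
Maximum simultaneous active: 2
Minimum registers needed: 2

2


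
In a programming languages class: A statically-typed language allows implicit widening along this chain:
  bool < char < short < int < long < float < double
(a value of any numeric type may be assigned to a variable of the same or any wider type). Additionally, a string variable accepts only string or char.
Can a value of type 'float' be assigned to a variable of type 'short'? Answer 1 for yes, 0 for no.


Target variable type: short
Source value type: float
Numeric ranks: float=5, short=2
Widening allowed iff rank(source) <= rank(target): 5 <= 2? No
Result: 0

0


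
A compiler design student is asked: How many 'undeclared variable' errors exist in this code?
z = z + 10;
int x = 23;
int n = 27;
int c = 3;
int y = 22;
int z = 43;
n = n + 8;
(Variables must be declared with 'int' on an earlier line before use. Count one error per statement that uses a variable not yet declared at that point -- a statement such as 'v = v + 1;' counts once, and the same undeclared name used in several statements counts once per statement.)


Scanning code line by line:
  Line 1: use 'z' -> ERROR (undeclared)
  Line 2: declare 'x' -> declared = ['x']
  Line 3: declare 'n' -> declared = ['n', 'x']
  Line 4: declare 'c' -> declared = ['c', 'n', 'x']
  Line 5: declare 'y' -> declared = ['c', 'n', 'x', 'y']
  Line 6: declare 'z' -> declared = ['c', 'n', 'x', 'y', 'z']
  Line 7: use 'n' -> OK (declared)
Total undeclared variable errors: 1

1


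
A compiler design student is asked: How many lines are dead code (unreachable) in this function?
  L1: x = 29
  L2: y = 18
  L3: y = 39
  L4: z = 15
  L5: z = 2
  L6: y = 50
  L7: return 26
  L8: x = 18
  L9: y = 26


Analyzing control flow:
  L1: reachable (before return)
  L2: reachable (before return)
  L3: reachable (before return)
  L4: reachable (before return)
  L5: reachable (before return)
  L6: reachable (before return)
  L7: reachable (return statement)
  L8: DEAD (after return at L7)
  L9: DEAD (after return at L7)
Return at L7, total lines = 9
Dead lines: L8 through L9
Count: 2

2
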